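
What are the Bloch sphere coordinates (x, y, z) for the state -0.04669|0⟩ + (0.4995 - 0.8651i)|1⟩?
(-0.04664, 0.08078, -0.9957)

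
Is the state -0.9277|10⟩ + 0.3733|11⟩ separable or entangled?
Separable

Writing the state as a|00⟩ + b|01⟩ + c|10⟩ + d|11⟩, it is a product state iff ad − bc = 0.
Here (a, b, c, d) = (0, 0, -0.9277, 0.3733): ad − bc = (0)(0.3733) − (0)(-0.9277) = 0, so the state is separable.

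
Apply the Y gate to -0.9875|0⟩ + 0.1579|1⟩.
-0.1579i|0⟩ - 0.9875i|1⟩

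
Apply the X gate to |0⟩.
|1⟩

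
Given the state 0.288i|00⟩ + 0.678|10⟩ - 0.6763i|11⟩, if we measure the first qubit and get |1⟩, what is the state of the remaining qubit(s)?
0.708|0⟩ - 0.7062i|1⟩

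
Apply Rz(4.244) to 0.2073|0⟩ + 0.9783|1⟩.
(-0.1086 - 0.1766i)|0⟩ + (-0.5123 + 0.8334i)|1⟩

Rz(4.244) = [[e^(−iθ/2), 0], [0, e^(iθ/2)]] with e^(±iθ/2) = cos(θ/2) ± i·sin(θ/2); θ = 4.244, cos(θ/2) ≈ -0.523713, sin(θ/2) ≈ 0.851895.
With a = amp(|0⟩) = 0.2073 and b = amp(|1⟩) = 0.9783:
new amp(|0⟩) = (-0.523713 - 0.851895i)·a = (-0.1086 - 0.1766i)
new amp(|1⟩) = (-0.523713 + 0.851895i)·b = (-0.5123 + 0.8334i)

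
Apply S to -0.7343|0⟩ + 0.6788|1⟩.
-0.7343|0⟩ + 0.6788i|1⟩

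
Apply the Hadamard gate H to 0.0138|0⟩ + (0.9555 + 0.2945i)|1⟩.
(0.6854 + 0.2082i)|0⟩ + (-0.6659 - 0.2082i)|1⟩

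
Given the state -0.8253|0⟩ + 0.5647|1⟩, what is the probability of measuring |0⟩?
0.6811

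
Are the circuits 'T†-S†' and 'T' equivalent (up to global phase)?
No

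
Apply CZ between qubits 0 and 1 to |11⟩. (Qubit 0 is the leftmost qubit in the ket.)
-|11⟩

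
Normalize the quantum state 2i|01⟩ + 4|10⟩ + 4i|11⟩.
0.3333i|01⟩ + 0.6667|10⟩ + 0.6667i|11⟩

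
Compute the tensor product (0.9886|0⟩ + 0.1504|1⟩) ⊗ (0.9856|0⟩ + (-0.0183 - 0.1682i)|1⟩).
0.9744|00⟩ + (-0.01809 - 0.1663i)|01⟩ + 0.1482|10⟩ + (-0.002752 - 0.0253i)|11⟩

amp(|b₁b₂…⟩) = product of the factor amplitudes for bits b₁, b₂, …; only kets whose every factor amplitude is nonzero survive.
|00⟩: (0.9886)(0.9856) = 0.9744
|01⟩: (0.9886)(-0.0183 - 0.1682i) = (-0.01809 - 0.1663i)
|10⟩: (0.1504)(0.9856) = 0.1482
|11⟩: (0.1504)(-0.0183 - 0.1682i) = (-0.002752 - 0.0253i)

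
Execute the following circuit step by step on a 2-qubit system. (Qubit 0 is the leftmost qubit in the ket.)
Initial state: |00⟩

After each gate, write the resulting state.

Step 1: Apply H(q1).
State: 1/√2|00⟩ + 1/√2|01⟩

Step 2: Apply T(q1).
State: 1/√2|00⟩ + (1/2 + (1/2)i)|01⟩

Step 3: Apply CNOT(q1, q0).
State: 1/√2|00⟩ + (1/2 + (1/2)i)|11⟩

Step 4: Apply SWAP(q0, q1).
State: 1/√2|00⟩ + (1/2 + (1/2)i)|11⟩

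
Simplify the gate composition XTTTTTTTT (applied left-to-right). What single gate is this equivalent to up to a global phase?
X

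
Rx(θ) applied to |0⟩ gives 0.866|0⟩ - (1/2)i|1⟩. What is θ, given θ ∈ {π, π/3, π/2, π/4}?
π/3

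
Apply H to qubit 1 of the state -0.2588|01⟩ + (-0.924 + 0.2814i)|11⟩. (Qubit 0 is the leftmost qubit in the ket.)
-0.183|00⟩ + 0.183|01⟩ + (-0.6534 + 0.199i)|10⟩ + (0.6534 - 0.199i)|11⟩

H on qubit 1 mixes each pair of kets that differ only in qubit 1: amplitudes (a, b) of (|…0…⟩, |…1…⟩) become ((a + b)/√2, (a − b)/√2). Kets absent from the input have amplitude 0.
(|00⟩, |01⟩): (a, b) = (0, -0.2588) → (-0.183, 0.183)
(|10⟩, |11⟩): (a, b) = (0, (-0.924 + 0.2814i)) → ((-0.6534 + 0.199i), (0.6534 - 0.199i))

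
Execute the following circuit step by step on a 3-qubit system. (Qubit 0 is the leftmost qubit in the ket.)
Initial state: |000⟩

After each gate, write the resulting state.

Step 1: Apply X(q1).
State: |010⟩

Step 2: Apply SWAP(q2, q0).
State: |010⟩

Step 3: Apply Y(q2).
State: i|011⟩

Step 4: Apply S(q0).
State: i|011⟩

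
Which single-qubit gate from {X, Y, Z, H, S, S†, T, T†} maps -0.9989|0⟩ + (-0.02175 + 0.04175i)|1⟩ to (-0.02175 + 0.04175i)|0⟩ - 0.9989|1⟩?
X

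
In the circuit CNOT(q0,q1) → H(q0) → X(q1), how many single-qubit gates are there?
2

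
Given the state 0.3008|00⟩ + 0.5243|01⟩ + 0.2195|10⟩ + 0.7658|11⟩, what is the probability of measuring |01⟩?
0.2749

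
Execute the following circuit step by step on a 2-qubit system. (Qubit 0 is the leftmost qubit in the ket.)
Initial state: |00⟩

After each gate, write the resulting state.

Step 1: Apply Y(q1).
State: i|01⟩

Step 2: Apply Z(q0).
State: i|01⟩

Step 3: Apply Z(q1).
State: -i|01⟩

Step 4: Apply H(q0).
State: -(1/√2)i|01⟩ - (1/√2)i|11⟩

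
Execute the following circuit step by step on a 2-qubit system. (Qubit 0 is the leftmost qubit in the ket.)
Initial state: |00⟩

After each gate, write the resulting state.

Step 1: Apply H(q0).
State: 1/√2|00⟩ + 1/√2|10⟩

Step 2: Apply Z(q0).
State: 1/√2|00⟩ - 1/√2|10⟩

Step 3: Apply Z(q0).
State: 1/√2|00⟩ + 1/√2|10⟩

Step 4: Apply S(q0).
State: 1/√2|00⟩ + (1/√2)i|10⟩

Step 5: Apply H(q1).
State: 1/2|00⟩ + 1/2|01⟩ + (1/2)i|10⟩ + (1/2)i|11⟩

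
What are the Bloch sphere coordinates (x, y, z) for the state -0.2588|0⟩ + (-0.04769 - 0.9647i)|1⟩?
(0.02468, 0.4993, -0.8659)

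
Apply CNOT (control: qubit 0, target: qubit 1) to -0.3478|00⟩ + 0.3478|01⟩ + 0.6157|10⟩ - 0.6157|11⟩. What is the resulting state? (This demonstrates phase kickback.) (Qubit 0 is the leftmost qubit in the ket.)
-0.3478|00⟩ + 0.3478|01⟩ - 0.6157|10⟩ + 0.6157|11⟩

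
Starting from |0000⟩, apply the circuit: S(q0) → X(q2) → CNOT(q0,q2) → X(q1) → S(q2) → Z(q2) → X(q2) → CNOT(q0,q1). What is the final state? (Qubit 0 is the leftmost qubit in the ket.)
-i|0100⟩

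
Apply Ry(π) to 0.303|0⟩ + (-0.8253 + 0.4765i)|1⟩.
(0.8253 - 0.4765i)|0⟩ + 0.303|1⟩

Ry(π) = [[cos(θ/2), −sin(θ/2)], [sin(θ/2), cos(θ/2)]]; θ = π, cos(θ/2) ≈ 0, sin(θ/2) ≈ 1.
With a = amp(|0⟩) = 0.303 and b = amp(|1⟩) = (-0.8253 + 0.4765i):
new amp(|0⟩) = (-1)·b = (0.8253 - 0.4765i)
new amp(|1⟩) = (1)·a = 0.303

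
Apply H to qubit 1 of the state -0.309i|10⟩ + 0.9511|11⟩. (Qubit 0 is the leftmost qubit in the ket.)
(0.6725 - 0.2185i)|10⟩ + (-0.6725 - 0.2185i)|11⟩

H on qubit 1 mixes each pair of kets that differ only in qubit 1: amplitudes (a, b) of (|…0…⟩, |…1…⟩) become ((a + b)/√2, (a − b)/√2). Kets absent from the input have amplitude 0.
(|10⟩, |11⟩): (a, b) = (-0.309i, 0.9511) → ((0.6725 - 0.2185i), (-0.6725 - 0.2185i))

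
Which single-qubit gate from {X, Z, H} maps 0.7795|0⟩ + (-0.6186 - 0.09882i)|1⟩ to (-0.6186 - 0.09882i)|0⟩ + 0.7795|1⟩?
X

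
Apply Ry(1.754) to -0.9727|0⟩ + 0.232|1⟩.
-0.8004|0⟩ - 0.5995|1⟩

Ry(1.754) = [[cos(θ/2), −sin(θ/2)], [sin(θ/2), cos(θ/2)]]; θ = 1.754, cos(θ/2) ≈ 0.63946, sin(θ/2) ≈ 0.768824.
With a = amp(|0⟩) = -0.9727 and b = amp(|1⟩) = 0.232:
new amp(|0⟩) = (0.63946)·a + (-0.768824)·b = -0.8004
new amp(|1⟩) = (0.768824)·a + (0.63946)·b = -0.5995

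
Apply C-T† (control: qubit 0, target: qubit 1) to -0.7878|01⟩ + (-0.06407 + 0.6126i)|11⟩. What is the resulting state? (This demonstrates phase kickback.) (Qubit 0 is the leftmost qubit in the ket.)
-0.7878|01⟩ + (0.3879 + 0.4785i)|11⟩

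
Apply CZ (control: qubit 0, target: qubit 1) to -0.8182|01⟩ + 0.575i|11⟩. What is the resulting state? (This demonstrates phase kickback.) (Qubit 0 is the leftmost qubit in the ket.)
-0.8182|01⟩ - 0.575i|11⟩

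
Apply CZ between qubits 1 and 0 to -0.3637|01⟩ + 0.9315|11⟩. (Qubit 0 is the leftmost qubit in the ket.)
-0.3637|01⟩ - 0.9315|11⟩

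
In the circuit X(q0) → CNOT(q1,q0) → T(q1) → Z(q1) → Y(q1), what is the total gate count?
5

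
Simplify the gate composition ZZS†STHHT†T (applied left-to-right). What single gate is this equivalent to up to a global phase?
T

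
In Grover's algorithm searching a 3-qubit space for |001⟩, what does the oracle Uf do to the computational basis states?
Uf|x⟩ = -|x⟩ if x = 001, else |x⟩ (phase flip on target)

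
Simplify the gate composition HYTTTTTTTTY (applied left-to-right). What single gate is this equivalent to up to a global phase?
H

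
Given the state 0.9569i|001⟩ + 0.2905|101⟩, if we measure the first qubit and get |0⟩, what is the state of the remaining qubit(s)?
i|01⟩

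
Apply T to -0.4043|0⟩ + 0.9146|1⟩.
-0.4043|0⟩ + (0.6467 + 0.6467i)|1⟩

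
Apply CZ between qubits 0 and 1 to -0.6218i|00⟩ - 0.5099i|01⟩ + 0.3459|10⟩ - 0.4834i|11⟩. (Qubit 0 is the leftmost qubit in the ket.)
-0.6218i|00⟩ - 0.5099i|01⟩ + 0.3459|10⟩ + 0.4834i|11⟩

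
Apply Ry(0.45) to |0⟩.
0.9748|0⟩ + 0.2231|1⟩

Ry(0.45) = [[cos(θ/2), −sin(θ/2)], [sin(θ/2), cos(θ/2)]]; θ = 0.45, cos(θ/2) ≈ 0.974794, sin(θ/2) ≈ 0.223106.
With a = amp(|0⟩) = 1 and b = amp(|1⟩) = 0:
new amp(|0⟩) = (0.974794)·a + (-0.223106)·b = 0.9748
new amp(|1⟩) = (0.223106)·a + (0.974794)·b = 0.2231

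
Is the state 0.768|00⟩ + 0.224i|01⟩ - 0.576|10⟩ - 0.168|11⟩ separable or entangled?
Entangled

Writing the state as a|00⟩ + b|01⟩ + c|10⟩ + d|11⟩, it is a product state iff ad − bc = 0.
Here (a, b, c, d) = (0.768, 0.224i, -0.576, -0.168): ad − bc = (0.768)(-0.168) − (0.224i)(-0.576) = (-0.129 + 0.129i) ≠ 0, so the state is entangled.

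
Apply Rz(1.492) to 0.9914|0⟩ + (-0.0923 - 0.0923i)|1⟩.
(0.7281 - 0.6729i)|0⟩ + (-0.005141 - 0.1304i)|1⟩

Rz(1.492) = [[e^(−iθ/2), 0], [0, e^(iθ/2)]] with e^(±iθ/2) = cos(θ/2) ± i·sin(θ/2); θ = 1.492, cos(θ/2) ≈ 0.73441, sin(θ/2) ≈ 0.678707.
With a = amp(|0⟩) = 0.9914 and b = amp(|1⟩) = (-0.0923 - 0.0923i):
new amp(|0⟩) = (0.73441 - 0.678707i)·a = (0.7281 - 0.6729i)
new amp(|1⟩) = (0.73441 + 0.678707i)·b = (-0.005141 - 0.1304i)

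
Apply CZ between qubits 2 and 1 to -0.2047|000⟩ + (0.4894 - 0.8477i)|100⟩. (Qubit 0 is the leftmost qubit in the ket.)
-0.2047|000⟩ + (0.4894 - 0.8477i)|100⟩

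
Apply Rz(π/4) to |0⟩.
(0.9239 - 0.3827i)|0⟩

Rz(π/4) = [[e^(−iθ/2), 0], [0, e^(iθ/2)]] with e^(±iθ/2) = cos(θ/2) ± i·sin(θ/2); θ = π/4, cos(θ/2) ≈ 0.92388, sin(θ/2) ≈ 0.382683.
With a = amp(|0⟩) = 1 and b = amp(|1⟩) = 0:
new amp(|0⟩) = (0.92388 - 0.382683i)·a = (0.9239 - 0.3827i)
new amp(|1⟩) = (0.92388 + 0.382683i)·b = 0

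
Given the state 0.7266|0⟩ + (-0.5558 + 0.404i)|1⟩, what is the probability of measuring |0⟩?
0.5279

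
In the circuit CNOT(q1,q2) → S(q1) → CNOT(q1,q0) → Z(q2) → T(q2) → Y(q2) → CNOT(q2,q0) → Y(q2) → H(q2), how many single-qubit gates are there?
6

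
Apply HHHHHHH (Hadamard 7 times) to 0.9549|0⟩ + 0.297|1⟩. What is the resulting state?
0.8852|0⟩ + 0.4652|1⟩

H² = I, so H^7 = H: a single Hadamard. With (a, b) = (0.9549, 0.297), H gives ((a + b)/√2, (a − b)/√2) = (0.8852, 0.4652).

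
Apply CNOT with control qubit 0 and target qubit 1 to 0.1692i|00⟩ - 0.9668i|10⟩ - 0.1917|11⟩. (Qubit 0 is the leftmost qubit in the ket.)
0.1692i|00⟩ - 0.1917|10⟩ - 0.9668i|11⟩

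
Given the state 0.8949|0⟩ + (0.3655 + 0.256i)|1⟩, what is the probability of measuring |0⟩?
0.8008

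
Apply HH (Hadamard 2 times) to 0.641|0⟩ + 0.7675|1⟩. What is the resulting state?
0.641|0⟩ + 0.7675|1⟩

H² = I, so an even number of Hadamards cancels: H^2 = I and the state is unchanged.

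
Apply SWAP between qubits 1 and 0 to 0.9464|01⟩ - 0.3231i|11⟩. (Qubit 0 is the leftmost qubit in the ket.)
0.9464|10⟩ - 0.3231i|11⟩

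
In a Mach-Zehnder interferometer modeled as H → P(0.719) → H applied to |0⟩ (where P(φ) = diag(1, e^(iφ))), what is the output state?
(0.8762 + 0.3293i)|0⟩ + (0.1238 - 0.3293i)|1⟩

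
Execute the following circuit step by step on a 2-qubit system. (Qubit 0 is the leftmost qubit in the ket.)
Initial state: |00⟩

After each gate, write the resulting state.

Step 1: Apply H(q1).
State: 1/√2|00⟩ + 1/√2|01⟩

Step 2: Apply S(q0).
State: 1/√2|00⟩ + 1/√2|01⟩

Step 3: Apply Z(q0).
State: 1/√2|00⟩ + 1/√2|01⟩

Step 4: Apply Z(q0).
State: 1/√2|00⟩ + 1/√2|01⟩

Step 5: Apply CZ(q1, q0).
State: 1/√2|00⟩ + 1/√2|01⟩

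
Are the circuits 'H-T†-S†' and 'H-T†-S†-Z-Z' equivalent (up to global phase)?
Yes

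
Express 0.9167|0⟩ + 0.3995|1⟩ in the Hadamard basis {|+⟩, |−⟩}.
0.9307|+⟩ + 0.3657|−⟩

With |ψ⟩ = α|0⟩ + β|1⟩, the Hadamard-basis coefficients are ⟨+|ψ⟩ = (α + β)/√2 and ⟨−|ψ⟩ = (α − β)/√2.
Here α = 0.9167, β = 0.3995: (α + β)/√2 = 0.9307, (α − β)/√2 = 0.3657.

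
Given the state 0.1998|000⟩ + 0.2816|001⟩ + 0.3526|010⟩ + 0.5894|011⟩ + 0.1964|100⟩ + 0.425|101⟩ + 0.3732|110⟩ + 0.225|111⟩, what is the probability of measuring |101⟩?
0.1806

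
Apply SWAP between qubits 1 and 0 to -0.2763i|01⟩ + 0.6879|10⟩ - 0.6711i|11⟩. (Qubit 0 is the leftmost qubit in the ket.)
0.6879|01⟩ - 0.2763i|10⟩ - 0.6711i|11⟩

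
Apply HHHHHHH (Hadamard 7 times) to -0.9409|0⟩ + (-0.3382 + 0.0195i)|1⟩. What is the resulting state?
(-0.9045 + 0.01379i)|0⟩ + (-0.4262 - 0.01379i)|1⟩

H² = I, so H^7 = H: a single Hadamard. With (a, b) = (-0.9409, (-0.3382 + 0.0195i)), H gives ((a + b)/√2, (a − b)/√2) = ((-0.9045 + 0.01379i), (-0.4262 - 0.01379i)).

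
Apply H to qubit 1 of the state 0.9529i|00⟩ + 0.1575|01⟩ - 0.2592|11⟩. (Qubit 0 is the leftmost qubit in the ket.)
(0.1114 + 0.6738i)|00⟩ + (-0.1114 + 0.6738i)|01⟩ - 0.1833|10⟩ + 0.1833|11⟩

H on qubit 1 mixes each pair of kets that differ only in qubit 1: amplitudes (a, b) of (|…0…⟩, |…1…⟩) become ((a + b)/√2, (a − b)/√2). Kets absent from the input have amplitude 0.
(|00⟩, |01⟩): (a, b) = (0.9529i, 0.1575) → ((0.1114 + 0.6738i), (-0.1114 + 0.6738i))
(|10⟩, |11⟩): (a, b) = (0, -0.2592) → (-0.1833, 0.1833)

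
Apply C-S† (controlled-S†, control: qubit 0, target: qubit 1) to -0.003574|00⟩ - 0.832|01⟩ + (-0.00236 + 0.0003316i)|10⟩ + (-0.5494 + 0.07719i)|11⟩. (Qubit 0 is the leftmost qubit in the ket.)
-0.003574|00⟩ - 0.832|01⟩ + (-0.00236 + 0.0003316i)|10⟩ + (0.07719 + 0.5494i)|11⟩

C-S† leaves the control-|0⟩ kets |00⟩, |01⟩ unchanged and applies S† to qubit 1 on the control-|1⟩ pair (|10⟩, |11⟩).
S† = [[1, 0], [0, -i]].
With a = amp(|10⟩) = (-0.00236 + 0.0003316i) and b = amp(|11⟩) = (-0.5494 + 0.07719i):
new amp(|10⟩) = (1)·a = (-0.00236 + 0.0003316i)
new amp(|11⟩) = (-i)·b = (0.07719 + 0.5494i)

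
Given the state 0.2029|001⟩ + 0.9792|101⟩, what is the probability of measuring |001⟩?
0.04117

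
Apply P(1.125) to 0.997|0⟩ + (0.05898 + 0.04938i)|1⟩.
0.997|0⟩ + (-0.01912 + 0.07451i)|1⟩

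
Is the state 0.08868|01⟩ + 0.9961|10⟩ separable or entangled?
Entangled

Writing the state as a|00⟩ + b|01⟩ + c|10⟩ + d|11⟩, it is a product state iff ad − bc = 0.
Here (a, b, c, d) = (0, 0.08868, 0.9961, 0): ad − bc = (0)(0) − (0.08868)(0.9961) = -0.08833 ≠ 0, so the state is entangled.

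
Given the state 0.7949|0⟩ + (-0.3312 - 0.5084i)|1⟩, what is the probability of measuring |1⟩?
0.3682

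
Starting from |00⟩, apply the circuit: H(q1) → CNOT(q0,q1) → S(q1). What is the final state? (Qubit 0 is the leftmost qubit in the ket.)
1/√2|00⟩ + (1/√2)i|01⟩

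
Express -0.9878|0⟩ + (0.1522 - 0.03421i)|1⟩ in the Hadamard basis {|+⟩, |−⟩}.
(-0.5909 - 0.02419i)|+⟩ + (-0.8061 + 0.02419i)|−⟩

With |ψ⟩ = α|0⟩ + β|1⟩, the Hadamard-basis coefficients are ⟨+|ψ⟩ = (α + β)/√2 and ⟨−|ψ⟩ = (α − β)/√2.
Here α = -0.9878, β = (0.1522 - 0.03421i): (α + β)/√2 = (-0.5909 - 0.02419i), (α − β)/√2 = (-0.8061 + 0.02419i).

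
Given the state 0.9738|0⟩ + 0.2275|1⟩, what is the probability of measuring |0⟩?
0.9483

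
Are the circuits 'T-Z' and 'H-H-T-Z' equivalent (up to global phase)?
Yes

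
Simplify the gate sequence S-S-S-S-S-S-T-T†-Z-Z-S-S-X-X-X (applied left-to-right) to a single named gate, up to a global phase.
X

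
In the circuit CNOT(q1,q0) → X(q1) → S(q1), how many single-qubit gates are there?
2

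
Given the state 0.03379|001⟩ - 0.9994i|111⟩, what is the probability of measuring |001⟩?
0.001142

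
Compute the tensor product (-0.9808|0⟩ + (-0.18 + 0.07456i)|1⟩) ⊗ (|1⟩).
-0.9808|01⟩ + (-0.18 + 0.07456i)|11⟩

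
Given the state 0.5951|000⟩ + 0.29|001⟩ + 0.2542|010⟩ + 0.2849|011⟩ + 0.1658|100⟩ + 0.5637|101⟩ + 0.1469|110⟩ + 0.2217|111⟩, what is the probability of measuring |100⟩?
0.02749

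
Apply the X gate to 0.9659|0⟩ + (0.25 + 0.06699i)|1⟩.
(0.25 + 0.06699i)|0⟩ + 0.9659|1⟩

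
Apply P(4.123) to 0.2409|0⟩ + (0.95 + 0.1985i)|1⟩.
0.2409|0⟩ + (-0.3631 - 0.9001i)|1⟩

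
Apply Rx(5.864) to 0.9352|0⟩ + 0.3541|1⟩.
(-0.9147 - 0.07367i)|0⟩ + (-0.3464 - 0.1946i)|1⟩

Rx(5.864) = [[cos(θ/2), −i·sin(θ/2)], [−i·sin(θ/2), cos(θ/2)]]; θ = 5.864, cos(θ/2) ≈ -0.978116, sin(θ/2) ≈ 0.208061.
With a = amp(|0⟩) = 0.9352 and b = amp(|1⟩) = 0.3541:
new amp(|0⟩) = (-0.978116)·a + (-0.208061i)·b = (-0.9147 - 0.07367i)
new amp(|1⟩) = (-0.208061i)·a + (-0.978116)·b = (-0.3464 - 0.1946i)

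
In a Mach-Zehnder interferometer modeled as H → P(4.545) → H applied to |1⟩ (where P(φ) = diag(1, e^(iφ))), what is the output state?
(0.5833 + 0.493i)|0⟩ + (0.4167 - 0.493i)|1⟩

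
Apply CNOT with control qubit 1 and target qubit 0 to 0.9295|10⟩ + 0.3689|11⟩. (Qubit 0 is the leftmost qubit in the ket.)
0.3689|01⟩ + 0.9295|10⟩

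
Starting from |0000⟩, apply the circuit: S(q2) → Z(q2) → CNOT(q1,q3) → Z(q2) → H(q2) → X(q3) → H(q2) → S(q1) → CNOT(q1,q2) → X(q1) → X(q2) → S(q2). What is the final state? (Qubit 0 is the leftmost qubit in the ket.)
i|0111⟩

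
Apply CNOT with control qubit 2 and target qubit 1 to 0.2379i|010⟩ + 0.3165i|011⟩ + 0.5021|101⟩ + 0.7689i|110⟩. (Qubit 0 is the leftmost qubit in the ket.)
0.3165i|001⟩ + 0.2379i|010⟩ + 0.7689i|110⟩ + 0.5021|111⟩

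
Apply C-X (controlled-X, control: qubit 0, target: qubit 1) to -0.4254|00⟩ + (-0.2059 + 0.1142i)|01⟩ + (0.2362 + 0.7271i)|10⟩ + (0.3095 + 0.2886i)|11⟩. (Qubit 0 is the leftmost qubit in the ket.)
-0.4254|00⟩ + (-0.2059 + 0.1142i)|01⟩ + (0.3095 + 0.2886i)|10⟩ + (0.2362 + 0.7271i)|11⟩

C-X leaves the control-|0⟩ kets |00⟩, |01⟩ unchanged and applies X to qubit 1 on the control-|1⟩ pair (|10⟩, |11⟩).
X = [[0, 1], [1, 0]].
With a = amp(|10⟩) = (0.2362 + 0.7271i) and b = amp(|11⟩) = (0.3095 + 0.2886i):
new amp(|10⟩) = (1)·b = (0.3095 + 0.2886i)
new amp(|11⟩) = (1)·a = (0.2362 + 0.7271i)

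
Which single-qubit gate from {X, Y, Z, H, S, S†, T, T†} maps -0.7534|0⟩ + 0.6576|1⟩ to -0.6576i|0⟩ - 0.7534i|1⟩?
Y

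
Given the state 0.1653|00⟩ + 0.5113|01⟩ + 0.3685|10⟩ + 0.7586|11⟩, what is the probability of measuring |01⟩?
0.2614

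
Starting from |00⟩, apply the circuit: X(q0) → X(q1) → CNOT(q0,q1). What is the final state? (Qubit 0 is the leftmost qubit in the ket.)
|10⟩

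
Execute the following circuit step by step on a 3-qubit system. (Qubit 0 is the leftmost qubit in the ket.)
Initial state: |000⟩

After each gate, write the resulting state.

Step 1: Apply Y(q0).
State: i|100⟩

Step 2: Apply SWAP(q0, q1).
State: i|010⟩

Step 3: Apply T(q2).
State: i|010⟩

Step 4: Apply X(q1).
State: i|000⟩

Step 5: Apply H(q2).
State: (1/√2)i|000⟩ + (1/√2)i|001⟩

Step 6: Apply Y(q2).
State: 1/√2|000⟩ - 1/√2|001⟩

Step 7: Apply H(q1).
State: 1/2|000⟩ - 1/2|001⟩ + 1/2|010⟩ - 1/2|011⟩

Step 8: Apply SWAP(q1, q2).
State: 1/2|000⟩ + 1/2|001⟩ - 1/2|010⟩ - 1/2|011⟩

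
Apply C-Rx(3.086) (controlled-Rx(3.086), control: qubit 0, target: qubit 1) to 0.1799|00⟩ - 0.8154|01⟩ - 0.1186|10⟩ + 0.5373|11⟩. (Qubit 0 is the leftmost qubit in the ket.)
0.1799|00⟩ - 0.8154|01⟩ + (-0.003296 - 0.5371i)|10⟩ + (0.01493 + 0.1186i)|11⟩

C-Rx(3.086) leaves the control-|0⟩ kets |00⟩, |01⟩ unchanged and applies Rx(3.086) to qubit 1 on the control-|1⟩ pair (|10⟩, |11⟩).
Rx(3.086) = [[cos(θ/2), −i·sin(θ/2)], [−i·sin(θ/2), cos(θ/2)]]; θ = 3.086, cos(θ/2) ≈ 0.0277927, sin(θ/2) ≈ 0.999614.
With a = amp(|10⟩) = -0.1186 and b = amp(|11⟩) = 0.5373:
new amp(|10⟩) = (0.0277927)·a + (-0.999614i)·b = (-0.003296 - 0.5371i)
new amp(|11⟩) = (-0.999614i)·a + (0.0277927)·b = (0.01493 + 0.1186i)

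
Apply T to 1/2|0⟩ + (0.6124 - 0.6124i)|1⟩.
1/2|0⟩ + 0.8661|1⟩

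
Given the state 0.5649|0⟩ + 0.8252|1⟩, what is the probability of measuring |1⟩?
0.681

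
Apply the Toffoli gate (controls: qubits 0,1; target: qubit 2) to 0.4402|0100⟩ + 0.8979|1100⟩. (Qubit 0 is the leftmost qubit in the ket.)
0.4402|0100⟩ + 0.8979|1110⟩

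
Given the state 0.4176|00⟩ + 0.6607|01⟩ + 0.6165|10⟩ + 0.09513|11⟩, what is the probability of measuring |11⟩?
0.00905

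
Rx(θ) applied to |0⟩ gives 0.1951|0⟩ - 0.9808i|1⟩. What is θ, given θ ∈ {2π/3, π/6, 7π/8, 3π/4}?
7π/8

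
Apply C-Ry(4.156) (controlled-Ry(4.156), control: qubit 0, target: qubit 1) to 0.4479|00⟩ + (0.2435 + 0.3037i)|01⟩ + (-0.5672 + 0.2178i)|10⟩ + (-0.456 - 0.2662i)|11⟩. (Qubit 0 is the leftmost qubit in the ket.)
0.4479|00⟩ + (0.2435 + 0.3037i)|01⟩ + (0.6741 + 0.1269i)|10⟩ + (-0.2743 + 0.3197i)|11⟩

C-Ry(4.156) leaves the control-|0⟩ kets |00⟩, |01⟩ unchanged and applies Ry(4.156) to qubit 1 on the control-|1⟩ pair (|10⟩, |11⟩).
Ry(4.156) = [[cos(θ/2), −sin(θ/2)], [sin(θ/2), cos(θ/2)]]; θ = 4.156, cos(θ/2) ≈ -0.485735, sin(θ/2) ≈ 0.874106.
With a = amp(|10⟩) = (-0.5672 + 0.2178i) and b = amp(|11⟩) = (-0.456 - 0.2662i):
new amp(|10⟩) = (-0.485735)·a + (-0.874106)·b = (0.6741 + 0.1269i)
new amp(|11⟩) = (0.874106)·a + (-0.485735)·b = (-0.2743 + 0.3197i)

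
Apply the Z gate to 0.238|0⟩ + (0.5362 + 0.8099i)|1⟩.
0.238|0⟩ + (-0.5362 - 0.8099i)|1⟩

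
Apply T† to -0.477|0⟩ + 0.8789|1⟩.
-0.477|0⟩ + (0.6215 - 0.6215i)|1⟩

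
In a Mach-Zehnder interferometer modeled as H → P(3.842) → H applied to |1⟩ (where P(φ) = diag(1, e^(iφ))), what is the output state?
(0.8823 + 0.3223i)|0⟩ + (0.1177 - 0.3223i)|1⟩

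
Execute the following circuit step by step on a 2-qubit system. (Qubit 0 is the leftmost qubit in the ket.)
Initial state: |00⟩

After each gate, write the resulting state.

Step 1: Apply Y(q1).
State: i|01⟩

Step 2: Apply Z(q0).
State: i|01⟩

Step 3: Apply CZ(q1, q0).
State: i|01⟩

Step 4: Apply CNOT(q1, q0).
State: i|11⟩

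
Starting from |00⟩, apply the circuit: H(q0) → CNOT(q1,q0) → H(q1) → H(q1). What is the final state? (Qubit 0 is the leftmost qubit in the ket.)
1/√2|00⟩ + 1/√2|10⟩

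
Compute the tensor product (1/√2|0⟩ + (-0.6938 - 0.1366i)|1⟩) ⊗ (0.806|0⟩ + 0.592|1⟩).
0.5699|00⟩ + 0.4186|01⟩ + (-0.5592 - 0.1101i)|10⟩ + (-0.4107 - 0.08087i)|11⟩

amp(|b₁b₂…⟩) = product of the factor amplitudes for bits b₁, b₂, …; only kets whose every factor amplitude is nonzero survive.
|00⟩: (1/√2)(0.806) = 0.5699
|01⟩: (1/√2)(0.592) = 0.4186
|10⟩: (-0.6938 - 0.1366i)(0.806) = (-0.5592 - 0.1101i)
|11⟩: (-0.6938 - 0.1366i)(0.592) = (-0.4107 - 0.08087i)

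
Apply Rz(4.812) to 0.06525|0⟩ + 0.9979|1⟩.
(-0.04838 - 0.04378i)|0⟩ + (-0.7399 + 0.6696i)|1⟩

Rz(4.812) = [[e^(−iθ/2), 0], [0, e^(iθ/2)]] with e^(±iθ/2) = cos(θ/2) ± i·sin(θ/2); θ = 4.812, cos(θ/2) ≈ -0.741433, sin(θ/2) ≈ 0.671027.
With a = amp(|0⟩) = 0.06525 and b = amp(|1⟩) = 0.9979:
new amp(|0⟩) = (-0.741433 - 0.671027i)·a = (-0.04838 - 0.04378i)
new amp(|1⟩) = (-0.741433 + 0.671027i)·b = (-0.7399 + 0.6696i)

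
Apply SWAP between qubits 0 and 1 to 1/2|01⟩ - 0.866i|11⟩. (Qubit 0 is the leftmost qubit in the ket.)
1/2|10⟩ - 0.866i|11⟩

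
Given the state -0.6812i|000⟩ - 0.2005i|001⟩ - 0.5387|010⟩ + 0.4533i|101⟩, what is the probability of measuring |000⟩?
0.464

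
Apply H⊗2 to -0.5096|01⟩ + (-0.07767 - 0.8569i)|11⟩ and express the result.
(-0.2936 - 0.4285i)|00⟩ + (0.2936 + 0.4285i)|01⟩ + (-0.216 + 0.4285i)|10⟩ + (0.216 - 0.4285i)|11⟩

H⊗2 gives amp(|y⟩) = (1/2) Σ_x (−1)^(x·y) amp(|x⟩), where x·y is the number of positions in which both x and y have a 1.
|00⟩: (-0.5096 + (-0.07767 - 0.8569i))/2 = (-0.2936 - 0.4285i)
|01⟩: (0.5096 - (-0.07767 - 0.8569i))/2 = (0.2936 + 0.4285i)
|10⟩: (-0.5096 - (-0.07767 - 0.8569i))/2 = (-0.216 + 0.4285i)
|11⟩: (0.5096 + (-0.07767 - 0.8569i))/2 = (0.216 - 0.4285i)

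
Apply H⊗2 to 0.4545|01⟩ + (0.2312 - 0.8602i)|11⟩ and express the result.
(0.3429 - 0.4301i)|00⟩ + (-0.3429 + 0.4301i)|01⟩ + (0.1117 + 0.4301i)|10⟩ + (-0.1117 - 0.4301i)|11⟩

H⊗2 gives amp(|y⟩) = (1/2) Σ_x (−1)^(x·y) amp(|x⟩), where x·y is the number of positions in which both x and y have a 1.
|00⟩: (0.4545 + (0.2312 - 0.8602i))/2 = (0.3429 - 0.4301i)
|01⟩: (-0.4545 - (0.2312 - 0.8602i))/2 = (-0.3429 + 0.4301i)
|10⟩: (0.4545 - (0.2312 - 0.8602i))/2 = (0.1117 + 0.4301i)
|11⟩: (-0.4545 + (0.2312 - 0.8602i))/2 = (-0.1117 - 0.4301i)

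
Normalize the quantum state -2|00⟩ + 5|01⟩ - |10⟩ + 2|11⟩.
-0.343|00⟩ + 0.8575|01⟩ - 0.1715|10⟩ + 0.343|11⟩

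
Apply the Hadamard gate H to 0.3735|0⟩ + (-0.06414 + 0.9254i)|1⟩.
(0.2188 + 0.6544i)|0⟩ + (0.3095 - 0.6544i)|1⟩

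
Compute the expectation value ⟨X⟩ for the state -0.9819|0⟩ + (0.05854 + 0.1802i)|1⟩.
-0.115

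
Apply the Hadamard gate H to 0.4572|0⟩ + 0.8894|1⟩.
0.9522|0⟩ - 0.3056|1⟩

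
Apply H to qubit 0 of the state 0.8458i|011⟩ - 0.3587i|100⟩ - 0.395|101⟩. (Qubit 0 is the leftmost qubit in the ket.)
-0.2536i|000⟩ - 0.2793|001⟩ + 0.5981i|011⟩ + 0.2536i|100⟩ + 0.2793|101⟩ + 0.5981i|111⟩

H on qubit 0 mixes each pair of kets that differ only in qubit 0: amplitudes (a, b) of (|…0…⟩, |…1…⟩) become ((a + b)/√2, (a − b)/√2). Kets absent from the input have amplitude 0.
(|000⟩, |100⟩): (a, b) = (0, -0.3587i) → (-0.2536i, 0.2536i)
(|001⟩, |101⟩): (a, b) = (0, -0.395) → (-0.2793, 0.2793)
(|011⟩, |111⟩): (a, b) = (0.8458i, 0) → (0.5981i, 0.5981i)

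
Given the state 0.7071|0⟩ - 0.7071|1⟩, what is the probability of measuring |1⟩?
0.5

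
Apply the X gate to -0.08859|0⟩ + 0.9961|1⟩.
0.9961|0⟩ - 0.08859|1⟩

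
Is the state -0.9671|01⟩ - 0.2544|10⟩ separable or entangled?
Entangled

Writing the state as a|00⟩ + b|01⟩ + c|10⟩ + d|11⟩, it is a product state iff ad − bc = 0.
Here (a, b, c, d) = (0, -0.9671, -0.2544, 0): ad − bc = (0)(0) − (-0.9671)(-0.2544) = -0.246 ≠ 0, so the state is entangled.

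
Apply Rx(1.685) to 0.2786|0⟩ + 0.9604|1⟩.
(0.1854 - 0.7168i)|0⟩ + (0.6392 - 0.2079i)|1⟩

Rx(1.685) = [[cos(θ/2), −i·sin(θ/2)], [−i·sin(θ/2), cos(θ/2)]]; θ = 1.685, cos(θ/2) ≈ 0.665599, sin(θ/2) ≈ 0.746309.
With a = amp(|0⟩) = 0.2786 and b = amp(|1⟩) = 0.9604:
new amp(|0⟩) = (0.665599)·a + (-0.746309i)·b = (0.1854 - 0.7168i)
new amp(|1⟩) = (-0.746309i)·a + (0.665599)·b = (0.6392 - 0.2079i)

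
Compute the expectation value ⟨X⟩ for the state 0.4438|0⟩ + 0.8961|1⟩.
0.7954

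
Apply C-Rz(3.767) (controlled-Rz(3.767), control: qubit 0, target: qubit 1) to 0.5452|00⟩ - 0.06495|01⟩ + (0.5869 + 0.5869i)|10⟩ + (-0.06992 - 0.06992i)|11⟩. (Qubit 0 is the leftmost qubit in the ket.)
0.5452|00⟩ - 0.06495|01⟩ + (0.3779 - 0.739i)|10⟩ + (0.08804 - 0.04502i)|11⟩

C-Rz(3.767) leaves the control-|0⟩ kets |00⟩, |01⟩ unchanged and applies Rz(3.767) to qubit 1 on the control-|1⟩ pair (|10⟩, |11⟩).
Rz(3.767) = [[e^(−iθ/2), 0], [0, e^(iθ/2)]] with e^(±iθ/2) = cos(θ/2) ± i·sin(θ/2); θ = 3.767, cos(θ/2) ≈ -0.307632, sin(θ/2) ≈ 0.951505.
With a = amp(|10⟩) = (0.5869 + 0.5869i) and b = amp(|11⟩) = (-0.06992 - 0.06992i):
new amp(|10⟩) = (-0.307632 - 0.951505i)·a = (0.3779 - 0.739i)
new amp(|11⟩) = (-0.307632 + 0.951505i)·b = (0.08804 - 0.04502i)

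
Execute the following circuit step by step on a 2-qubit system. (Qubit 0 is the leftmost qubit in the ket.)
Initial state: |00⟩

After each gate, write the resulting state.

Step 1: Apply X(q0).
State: |10⟩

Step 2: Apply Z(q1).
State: |10⟩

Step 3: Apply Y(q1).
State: i|11⟩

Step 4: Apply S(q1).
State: -|11⟩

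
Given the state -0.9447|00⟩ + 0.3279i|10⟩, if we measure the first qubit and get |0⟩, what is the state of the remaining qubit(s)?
-|0⟩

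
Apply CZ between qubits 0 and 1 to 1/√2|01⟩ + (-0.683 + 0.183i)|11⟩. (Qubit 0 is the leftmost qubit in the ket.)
1/√2|01⟩ + (0.683 - 0.183i)|11⟩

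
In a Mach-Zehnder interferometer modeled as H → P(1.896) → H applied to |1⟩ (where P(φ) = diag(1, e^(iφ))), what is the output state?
(0.6598 - 0.4738i)|0⟩ + (0.3402 + 0.4738i)|1⟩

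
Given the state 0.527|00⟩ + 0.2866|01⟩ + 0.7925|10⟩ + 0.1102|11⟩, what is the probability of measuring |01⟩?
0.08214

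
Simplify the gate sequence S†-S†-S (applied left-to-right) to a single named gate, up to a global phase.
S†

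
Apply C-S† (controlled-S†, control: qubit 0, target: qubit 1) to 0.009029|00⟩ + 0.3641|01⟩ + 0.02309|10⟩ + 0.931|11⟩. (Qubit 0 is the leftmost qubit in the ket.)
0.009029|00⟩ + 0.3641|01⟩ + 0.02309|10⟩ - 0.931i|11⟩

C-S† leaves the control-|0⟩ kets |00⟩, |01⟩ unchanged and applies S† to qubit 1 on the control-|1⟩ pair (|10⟩, |11⟩).
S† = [[1, 0], [0, -i]].
With a = amp(|10⟩) = 0.02309 and b = amp(|11⟩) = 0.931:
new amp(|10⟩) = (1)·a = 0.02309
new amp(|11⟩) = (-i)·b = -0.931i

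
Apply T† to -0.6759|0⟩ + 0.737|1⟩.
-0.6759|0⟩ + (0.5211 - 0.5211i)|1⟩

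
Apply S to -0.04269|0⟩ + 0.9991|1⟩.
-0.04269|0⟩ + 0.9991i|1⟩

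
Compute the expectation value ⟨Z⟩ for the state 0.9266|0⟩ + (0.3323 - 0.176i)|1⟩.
0.7172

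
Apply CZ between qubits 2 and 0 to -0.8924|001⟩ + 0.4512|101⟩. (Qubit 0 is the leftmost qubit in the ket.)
-0.8924|001⟩ - 0.4512|101⟩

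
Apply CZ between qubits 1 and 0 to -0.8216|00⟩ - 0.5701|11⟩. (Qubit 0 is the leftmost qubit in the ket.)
-0.8216|00⟩ + 0.5701|11⟩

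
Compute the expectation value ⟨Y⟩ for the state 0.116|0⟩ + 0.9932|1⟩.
0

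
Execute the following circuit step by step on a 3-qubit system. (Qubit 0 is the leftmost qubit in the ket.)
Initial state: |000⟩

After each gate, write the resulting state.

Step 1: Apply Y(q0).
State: i|100⟩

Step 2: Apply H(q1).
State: (1/√2)i|100⟩ + (1/√2)i|110⟩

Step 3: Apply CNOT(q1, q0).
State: (1/√2)i|010⟩ + (1/√2)i|100⟩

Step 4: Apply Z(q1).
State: -(1/√2)i|010⟩ + (1/√2)i|100⟩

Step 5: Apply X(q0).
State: (1/√2)i|000⟩ - (1/√2)i|110⟩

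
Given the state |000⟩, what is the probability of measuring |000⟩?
1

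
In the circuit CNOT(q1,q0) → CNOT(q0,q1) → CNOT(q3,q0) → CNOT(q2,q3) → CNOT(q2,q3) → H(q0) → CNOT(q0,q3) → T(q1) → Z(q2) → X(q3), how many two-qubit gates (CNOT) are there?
6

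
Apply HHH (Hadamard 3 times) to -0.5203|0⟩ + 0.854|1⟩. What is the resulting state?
0.236|0⟩ - 0.9718|1⟩

H² = I, so H^3 = H: a single Hadamard. With (a, b) = (-0.5203, 0.854), H gives ((a + b)/√2, (a − b)/√2) = (0.236, -0.9718).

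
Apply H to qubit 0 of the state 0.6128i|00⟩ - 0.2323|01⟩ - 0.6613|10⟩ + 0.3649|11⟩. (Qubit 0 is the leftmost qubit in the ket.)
(-0.4676 + 0.4333i)|00⟩ + 0.09376|01⟩ + (0.4676 + 0.4333i)|10⟩ - 0.4223|11⟩

H on qubit 0 mixes each pair of kets that differ only in qubit 0: amplitudes (a, b) of (|…0…⟩, |…1…⟩) become ((a + b)/√2, (a − b)/√2). Kets absent from the input have amplitude 0.
(|00⟩, |10⟩): (a, b) = (0.6128i, -0.6613) → ((-0.4676 + 0.4333i), (0.4676 + 0.4333i))
(|01⟩, |11⟩): (a, b) = (-0.2323, 0.3649) → (0.09376, -0.4223)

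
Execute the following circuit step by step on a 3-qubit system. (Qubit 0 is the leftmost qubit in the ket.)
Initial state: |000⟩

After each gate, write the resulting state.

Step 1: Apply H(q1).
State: 1/√2|000⟩ + 1/√2|010⟩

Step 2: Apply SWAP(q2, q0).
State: 1/√2|000⟩ + 1/√2|010⟩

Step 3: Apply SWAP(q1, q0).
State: 1/√2|000⟩ + 1/√2|100⟩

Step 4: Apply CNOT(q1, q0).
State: 1/√2|000⟩ + 1/√2|100⟩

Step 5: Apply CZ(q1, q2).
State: 1/√2|000⟩ + 1/√2|100⟩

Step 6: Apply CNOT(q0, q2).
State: 1/√2|000⟩ + 1/√2|101⟩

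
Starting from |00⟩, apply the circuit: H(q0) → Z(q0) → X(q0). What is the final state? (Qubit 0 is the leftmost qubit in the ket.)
-1/√2|00⟩ + 1/√2|10⟩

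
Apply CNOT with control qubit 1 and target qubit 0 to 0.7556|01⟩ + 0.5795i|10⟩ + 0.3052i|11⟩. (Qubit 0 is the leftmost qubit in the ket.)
0.3052i|01⟩ + 0.5795i|10⟩ + 0.7556|11⟩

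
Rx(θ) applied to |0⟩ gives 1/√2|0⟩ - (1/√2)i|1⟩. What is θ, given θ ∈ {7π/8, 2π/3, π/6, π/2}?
π/2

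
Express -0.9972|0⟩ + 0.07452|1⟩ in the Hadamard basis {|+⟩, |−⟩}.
-0.6524|+⟩ - 0.7578|−⟩

With |ψ⟩ = α|0⟩ + β|1⟩, the Hadamard-basis coefficients are ⟨+|ψ⟩ = (α + β)/√2 and ⟨−|ψ⟩ = (α − β)/√2.
Here α = -0.9972, β = 0.07452: (α + β)/√2 = -0.6524, (α − β)/√2 = -0.7578.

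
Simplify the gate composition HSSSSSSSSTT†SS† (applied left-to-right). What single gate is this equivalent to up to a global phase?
H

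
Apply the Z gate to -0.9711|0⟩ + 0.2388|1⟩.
-0.9711|0⟩ - 0.2388|1⟩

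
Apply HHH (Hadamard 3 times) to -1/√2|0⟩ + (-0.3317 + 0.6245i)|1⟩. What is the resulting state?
(-0.7345 + 0.4416i)|0⟩ + (-0.2655 - 0.4416i)|1⟩

H² = I, so H^3 = H: a single Hadamard. With (a, b) = (-1/√2, (-0.3317 + 0.6245i)), H gives ((a + b)/√2, (a − b)/√2) = ((-0.7345 + 0.4416i), (-0.2655 - 0.4416i)).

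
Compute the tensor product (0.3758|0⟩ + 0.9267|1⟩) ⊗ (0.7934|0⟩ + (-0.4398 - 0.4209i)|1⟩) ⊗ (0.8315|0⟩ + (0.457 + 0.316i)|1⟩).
0.2479|000⟩ + (0.1363 + 0.09422i)|001⟩ + (-0.1374 - 0.1315i)|010⟩ + (-0.02555 - 0.1245i)|011⟩ + 0.6114|100⟩ + (0.336 + 0.2323i)|101⟩ + (-0.3389 - 0.3243i)|110⟩ + (-0.063 - 0.307i)|111⟩

amp(|b₁b₂…⟩) = product of the factor amplitudes for bits b₁, b₂, …; only kets whose every factor amplitude is nonzero survive.
|000⟩: (0.3758)(0.7934)(0.8315) = 0.2479
|001⟩: (0.3758)(0.7934)(0.457 + 0.316i) = (0.1363 + 0.09422i)
|010⟩: (0.3758)(-0.4398 - 0.4209i)(0.8315) = (-0.1374 - 0.1315i)
|011⟩: (0.3758)(-0.4398 - 0.4209i)(0.457 + 0.316i) = (-0.02555 - 0.1245i)
|100⟩: (0.9267)(0.7934)(0.8315) = 0.6114
|101⟩: (0.9267)(0.7934)(0.457 + 0.316i) = (0.336 + 0.2323i)
|110⟩: (0.9267)(-0.4398 - 0.4209i)(0.8315) = (-0.3389 - 0.3243i)
|111⟩: (0.9267)(-0.4398 - 0.4209i)(0.457 + 0.316i) = (-0.063 - 0.307i)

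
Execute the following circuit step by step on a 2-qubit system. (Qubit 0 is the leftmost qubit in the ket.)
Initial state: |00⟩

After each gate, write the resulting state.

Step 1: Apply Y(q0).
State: i|10⟩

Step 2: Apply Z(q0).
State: -i|10⟩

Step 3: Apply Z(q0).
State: i|10⟩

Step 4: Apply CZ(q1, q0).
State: i|10⟩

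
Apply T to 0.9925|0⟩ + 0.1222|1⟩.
0.9925|0⟩ + (0.08641 + 0.08641i)|1⟩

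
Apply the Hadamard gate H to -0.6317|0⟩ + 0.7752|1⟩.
0.1015|0⟩ - 0.9948|1⟩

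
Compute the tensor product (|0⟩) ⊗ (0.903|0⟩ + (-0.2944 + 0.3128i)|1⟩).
0.903|00⟩ + (-0.2944 + 0.3128i)|01⟩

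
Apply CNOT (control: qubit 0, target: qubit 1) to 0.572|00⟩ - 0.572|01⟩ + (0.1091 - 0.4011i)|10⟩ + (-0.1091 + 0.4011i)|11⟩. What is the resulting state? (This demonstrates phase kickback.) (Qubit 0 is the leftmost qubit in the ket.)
0.572|00⟩ - 0.572|01⟩ + (-0.1091 + 0.4011i)|10⟩ + (0.1091 - 0.4011i)|11⟩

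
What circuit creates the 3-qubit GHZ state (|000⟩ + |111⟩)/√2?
H(q0) → CNOT(q0,q1) → CNOT(q0,q2)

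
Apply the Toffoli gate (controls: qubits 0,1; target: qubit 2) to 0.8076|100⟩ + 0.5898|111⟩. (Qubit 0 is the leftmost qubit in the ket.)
0.8076|100⟩ + 0.5898|110⟩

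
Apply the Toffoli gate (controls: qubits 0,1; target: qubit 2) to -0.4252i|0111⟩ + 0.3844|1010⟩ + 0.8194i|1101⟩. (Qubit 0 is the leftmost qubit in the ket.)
-0.4252i|0111⟩ + 0.3844|1010⟩ + 0.8194i|1111⟩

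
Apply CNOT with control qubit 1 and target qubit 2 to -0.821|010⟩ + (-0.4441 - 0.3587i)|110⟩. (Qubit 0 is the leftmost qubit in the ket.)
-0.821|011⟩ + (-0.4441 - 0.3587i)|111⟩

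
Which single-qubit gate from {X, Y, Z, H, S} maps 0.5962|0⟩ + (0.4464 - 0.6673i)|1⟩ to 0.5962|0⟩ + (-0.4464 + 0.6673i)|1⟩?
Z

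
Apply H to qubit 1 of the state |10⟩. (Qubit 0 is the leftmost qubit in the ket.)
1/√2|10⟩ + 1/√2|11⟩

H on qubit 1 mixes each pair of kets that differ only in qubit 1: amplitudes (a, b) of (|…0…⟩, |…1…⟩) become ((a + b)/√2, (a − b)/√2). Kets absent from the input have amplitude 0.
(|10⟩, |11⟩): (a, b) = (1, 0) → (1/√2, 1/√2)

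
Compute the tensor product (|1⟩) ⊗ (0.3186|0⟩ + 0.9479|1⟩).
0.3186|10⟩ + 0.9479|11⟩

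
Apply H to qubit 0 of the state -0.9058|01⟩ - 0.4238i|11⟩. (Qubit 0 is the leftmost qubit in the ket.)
(-0.6405 - 0.2997i)|01⟩ + (-0.6405 + 0.2997i)|11⟩

H on qubit 0 mixes each pair of kets that differ only in qubit 0: amplitudes (a, b) of (|…0…⟩, |…1…⟩) become ((a + b)/√2, (a − b)/√2). Kets absent from the input have amplitude 0.
(|01⟩, |11⟩): (a, b) = (-0.9058, -0.4238i) → ((-0.6405 - 0.2997i), (-0.6405 + 0.2997i))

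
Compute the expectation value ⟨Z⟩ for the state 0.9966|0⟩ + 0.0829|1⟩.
0.9863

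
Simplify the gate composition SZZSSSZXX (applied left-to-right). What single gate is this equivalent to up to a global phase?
Z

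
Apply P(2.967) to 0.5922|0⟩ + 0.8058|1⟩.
0.5922|0⟩ + (-0.7935 + 0.14i)|1⟩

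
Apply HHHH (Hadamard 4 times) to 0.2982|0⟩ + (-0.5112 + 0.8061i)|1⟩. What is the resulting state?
0.2982|0⟩ + (-0.5112 + 0.8061i)|1⟩

H² = I, so an even number of Hadamards cancels: H^4 = I and the state is unchanged.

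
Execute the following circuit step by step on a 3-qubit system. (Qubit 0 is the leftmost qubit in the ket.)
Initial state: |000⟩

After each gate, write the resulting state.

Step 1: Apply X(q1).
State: |010⟩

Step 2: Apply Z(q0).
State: |010⟩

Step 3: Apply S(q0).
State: |010⟩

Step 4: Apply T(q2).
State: |010⟩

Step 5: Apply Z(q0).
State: |010⟩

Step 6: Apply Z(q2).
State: |010⟩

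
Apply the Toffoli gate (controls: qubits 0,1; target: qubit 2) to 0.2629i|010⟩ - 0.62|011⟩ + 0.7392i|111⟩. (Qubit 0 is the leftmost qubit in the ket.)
0.2629i|010⟩ - 0.62|011⟩ + 0.7392i|110⟩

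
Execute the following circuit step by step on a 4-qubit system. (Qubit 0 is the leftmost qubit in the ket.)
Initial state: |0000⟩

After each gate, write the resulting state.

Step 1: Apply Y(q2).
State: i|0010⟩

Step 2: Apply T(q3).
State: i|0010⟩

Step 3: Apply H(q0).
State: (1/√2)i|0010⟩ + (1/√2)i|1010⟩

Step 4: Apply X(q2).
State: (1/√2)i|0000⟩ + (1/√2)i|1000⟩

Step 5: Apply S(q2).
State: (1/√2)i|0000⟩ + (1/√2)i|1000⟩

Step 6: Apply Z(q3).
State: (1/√2)i|0000⟩ + (1/√2)i|1000⟩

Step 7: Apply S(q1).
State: (1/√2)i|0000⟩ + (1/√2)i|1000⟩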